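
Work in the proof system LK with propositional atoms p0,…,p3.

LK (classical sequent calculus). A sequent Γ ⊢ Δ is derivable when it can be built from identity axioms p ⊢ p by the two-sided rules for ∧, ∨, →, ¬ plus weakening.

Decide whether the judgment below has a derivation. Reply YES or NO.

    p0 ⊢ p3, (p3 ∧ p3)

Enumerate valuations to refute Γ ⊢ Δ:
  v=0000: Γ:[p0=F] Δ:[p3=F, (p3 ∧ p3)=F] refutes=False
  v=0001: Γ:[p0=F] Δ:[p3=T, (p3 ∧ p3)=T] refutes=False
  v=0010: Γ:[p0=F] Δ:[p3=F, (p3 ∧ p3)=F] refutes=False
  v=0011: Γ:[p0=F] Δ:[p3=T, (p3 ∧ p3)=T] refutes=False
  v=0100: Γ:[p0=F] Δ:[p3=F, (p3 ∧ p3)=F] refutes=False
  v=0101: Γ:[p0=F] Δ:[p3=T, (p3 ∧ p3)=T] refutes=False
  v=0110: Γ:[p0=F] Δ:[p3=F, (p3 ∧ p3)=F] refutes=False
  v=0111: Γ:[p0=F] Δ:[p3=T, (p3 ∧ p3)=T] refutes=False
  v=1000: Γ:[p0=T] Δ:[p3=F, (p3 ∧ p3)=F] refutes=True  ← countermodel

Result: NO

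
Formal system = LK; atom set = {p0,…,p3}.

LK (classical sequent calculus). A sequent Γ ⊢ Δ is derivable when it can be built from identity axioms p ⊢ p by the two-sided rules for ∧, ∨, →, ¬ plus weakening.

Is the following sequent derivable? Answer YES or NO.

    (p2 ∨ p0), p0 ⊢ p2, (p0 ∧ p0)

Derivation trace:
[∧R] (p2 ∨ p0), p0 ⊢ p2, (p0 ∧ p0)
  [Ax] p0 ⊢ p0
  [∨L] (p2 ∨ p0) ⊢ p2, p0
    [Ax] p2 ⊢ p2
    [Ax] p0 ⊢ p0

Result: YES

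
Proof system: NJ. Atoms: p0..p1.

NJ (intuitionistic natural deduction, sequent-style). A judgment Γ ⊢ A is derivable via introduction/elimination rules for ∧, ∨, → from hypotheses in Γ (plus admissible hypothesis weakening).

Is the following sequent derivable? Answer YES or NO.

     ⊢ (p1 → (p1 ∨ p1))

Proof tree:
[→I]  ⊢ (p1 → (p1 ∨ p1))
  [∨I₁] p1 ⊢ (p1 ∨ p1)
    [Ax] p1 ⊢ p1

Result: YES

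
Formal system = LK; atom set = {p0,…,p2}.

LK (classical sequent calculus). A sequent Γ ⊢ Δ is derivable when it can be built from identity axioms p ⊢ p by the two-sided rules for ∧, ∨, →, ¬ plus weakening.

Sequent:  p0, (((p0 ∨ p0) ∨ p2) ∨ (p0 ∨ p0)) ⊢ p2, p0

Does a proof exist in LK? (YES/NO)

Proof tree:
[∨L] p0, (((p0 ∨ p0) ∨ p2) ∨ (p0 ∨ p0)) ⊢ p2, p0
  [∨L] p0, ((p0 ∨ p0) ∨ p2) ⊢ p2, p0
    [WR] (p0 ∨ p0) ⊢ p0, p2
      [∨L] (p0 ∨ p0) ⊢ p0
        [Ax] p0 ⊢ p0
        [Ax] p0 ⊢ p0
    [WL] p0, p2 ⊢ p0
      [Ax] p0 ⊢ p0
  [∨L] (p0 ∨ p0) ⊢ p0
    [Ax] p0 ⊢ p0
    [Ax] p0 ⊢ p0

Result: YES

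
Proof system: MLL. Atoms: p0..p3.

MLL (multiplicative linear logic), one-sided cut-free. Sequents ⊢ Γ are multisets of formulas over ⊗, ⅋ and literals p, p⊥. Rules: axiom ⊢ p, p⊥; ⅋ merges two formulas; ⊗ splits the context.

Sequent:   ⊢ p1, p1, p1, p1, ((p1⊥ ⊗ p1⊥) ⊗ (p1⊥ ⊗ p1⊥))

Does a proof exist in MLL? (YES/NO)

Derivation trace:
[⊗]  ⊢ p1, p1, p1, p1, ((p1⊥ ⊗ p1⊥) ⊗ (p1⊥ ⊗ p1⊥))
  [⊗]  ⊢ p1, p1, (p1⊥ ⊗ p1⊥)
    [Ax]  ⊢ p1, p1⊥
    [Ax]  ⊢ p1, p1⊥
  [⊗]  ⊢ p1, p1, (p1⊥ ⊗ p1⊥)
    [Ax]  ⊢ p1, p1⊥
    [Ax]  ⊢ p1, p1⊥

Result: YES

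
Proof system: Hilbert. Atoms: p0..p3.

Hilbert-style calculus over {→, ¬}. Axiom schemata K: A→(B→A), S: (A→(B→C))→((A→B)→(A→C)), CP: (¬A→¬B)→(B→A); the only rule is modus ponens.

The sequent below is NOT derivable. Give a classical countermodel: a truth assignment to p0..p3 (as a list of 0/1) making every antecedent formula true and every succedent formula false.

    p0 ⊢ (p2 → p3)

Enumerate valuations to refute Γ ⊢ Δ:
  v=0000: Γ:[p0=F] Δ:[(p2 → p3)=T] refutes=False
  v=0001: Γ:[p0=F] Δ:[(p2 → p3)=T] refutes=False
  v=0010: Γ:[p0=F] Δ:[(p2 → p3)=F] refutes=False
  v=0011: Γ:[p0=F] Δ:[(p2 → p3)=T] refutes=False
  v=0100: Γ:[p0=F] Δ:[(p2 → p3)=T] refutes=False
  v=0101: Γ:[p0=F] Δ:[(p2 → p3)=T] refutes=False
  v=0110: Γ:[p0=F] Δ:[(p2 → p3)=F] refutes=False
  v=0111: Γ:[p0=F] Δ:[(p2 → p3)=T] refutes=False
  v=1000: Γ:[p0=T] Δ:[(p2 → p3)=T] refutes=False
  v=1001: Γ:[p0=T] Δ:[(p2 → p3)=T] refutes=False
  v=1010: Γ:[p0=T] Δ:[(p2 → p3)=F] refutes=True  ← countermodel

Result: [1, 0, 1, 0]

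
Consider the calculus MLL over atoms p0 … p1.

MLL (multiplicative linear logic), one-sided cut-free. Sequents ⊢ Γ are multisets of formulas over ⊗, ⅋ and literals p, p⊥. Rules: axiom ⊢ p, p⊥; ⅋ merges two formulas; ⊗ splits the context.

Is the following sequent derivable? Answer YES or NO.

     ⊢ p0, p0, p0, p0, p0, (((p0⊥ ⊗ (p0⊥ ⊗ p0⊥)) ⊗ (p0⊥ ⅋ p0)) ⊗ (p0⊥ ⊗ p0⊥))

Proof tree:
[⊗]  ⊢ p0, p0, p0, p0, p0, (((p0⊥ ⊗ (p0⊥ ⊗ p0⊥)) ⊗ (p0⊥ ⅋ p0)) ⊗ (p0⊥ ⊗ p0⊥))
  [⊗]  ⊢ p0, p0, p0, ((p0⊥ ⊗ (p0⊥ ⊗ p0⊥)) ⊗ (p0⊥ ⅋ p0))
    [⊗]  ⊢ p0, p0, p0, (p0⊥ ⊗ (p0⊥ ⊗ p0⊥))
      [Ax]  ⊢ p0, p0⊥
      [⊗]  ⊢ p0, p0, (p0⊥ ⊗ p0⊥)
        [Ax]  ⊢ p0, p0⊥
        [Ax]  ⊢ p0, p0⊥
    [⅋]  ⊢ (p0⊥ ⅋ p0)
      [Ax]  ⊢ p0, p0⊥
  [⊗]  ⊢ p0, p0, (p0⊥ ⊗ p0⊥)
    [Ax]  ⊢ p0, p0⊥
    [Ax]  ⊢ p0, p0⊥

Result: YES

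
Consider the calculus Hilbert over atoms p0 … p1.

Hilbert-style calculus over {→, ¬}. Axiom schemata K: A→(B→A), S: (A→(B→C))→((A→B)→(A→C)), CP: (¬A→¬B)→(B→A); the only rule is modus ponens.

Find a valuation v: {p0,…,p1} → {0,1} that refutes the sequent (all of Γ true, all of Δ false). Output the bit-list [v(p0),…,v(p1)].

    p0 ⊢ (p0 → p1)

Truth-table refutation:
  v=00: Γ:[p0=F] Δ:[(p0 → p1)=T] refutes=False
  v=01: Γ:[p0=F] Δ:[(p0 → p1)=T] refutes=False
  v=10: Γ:[p0=T] Δ:[(p0 → p1)=F] refutes=True  ← countermodel

Result: [1, 0]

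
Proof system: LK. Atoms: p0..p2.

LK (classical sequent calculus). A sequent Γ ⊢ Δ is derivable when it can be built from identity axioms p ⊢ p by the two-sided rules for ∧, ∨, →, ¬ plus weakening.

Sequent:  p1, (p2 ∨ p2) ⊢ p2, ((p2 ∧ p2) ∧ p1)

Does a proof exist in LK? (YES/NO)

Derivation trace:
[∧R] p1, (p2 ∨ p2) ⊢ p2, ((p2 ∧ p2) ∧ p1)
  [∨L] (p2 ∨ p2) ⊢ p2, (p2 ∧ p2)
    [∧R] p2 ⊢ (p2 ∧ p2)
      [Ax] p2 ⊢ p2
      [Ax] p2 ⊢ p2
    [Ax] p2 ⊢ p2
  [Ax] p1 ⊢ p1

Result: YES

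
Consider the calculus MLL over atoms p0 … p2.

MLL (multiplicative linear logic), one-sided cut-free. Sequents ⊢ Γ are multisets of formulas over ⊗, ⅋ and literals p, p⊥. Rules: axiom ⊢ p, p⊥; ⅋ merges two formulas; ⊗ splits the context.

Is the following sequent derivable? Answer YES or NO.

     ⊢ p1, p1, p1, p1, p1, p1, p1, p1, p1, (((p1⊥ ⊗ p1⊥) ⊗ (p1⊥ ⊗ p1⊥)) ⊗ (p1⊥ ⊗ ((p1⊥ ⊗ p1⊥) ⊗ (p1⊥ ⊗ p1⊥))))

Proof tree:
[⊗]  ⊢ p1, p1, p1, p1, p1, p1, p1, p1, p1, (((p1⊥ ⊗ p1⊥) ⊗ (p1⊥ ⊗ p1⊥)) ⊗ (p1⊥ ⊗ ((p1⊥ ⊗ p1⊥) ⊗ (p1⊥ ⊗ p1⊥))))
  [⊗]  ⊢ p1, p1, p1, p1, ((p1⊥ ⊗ p1⊥) ⊗ (p1⊥ ⊗ p1⊥))
    [⊗]  ⊢ p1, p1, (p1⊥ ⊗ p1⊥)
      [Ax]  ⊢ p1, p1⊥
      [Ax]  ⊢ p1, p1⊥
    [⊗]  ⊢ p1, p1, (p1⊥ ⊗ p1⊥)
      [Ax]  ⊢ p1, p1⊥
      [Ax]  ⊢ p1, p1⊥
  [⊗]  ⊢ p1, p1, p1, p1, p1, (p1⊥ ⊗ ((p1⊥ ⊗ p1⊥) ⊗ (p1⊥ ⊗ p1⊥)))
    [Ax]  ⊢ p1, p1⊥
    [⊗]  ⊢ p1, p1, p1, p1, ((p1⊥ ⊗ p1⊥) ⊗ (p1⊥ ⊗ p1⊥))
      [⊗]  ⊢ p1, p1, (p1⊥ ⊗ p1⊥)
        [Ax]  ⊢ p1, p1⊥
        [Ax]  ⊢ p1, p1⊥
      [⊗]  ⊢ p1, p1, (p1⊥ ⊗ p1⊥)
        [Ax]  ⊢ p1, p1⊥
        [Ax]  ⊢ p1, p1⊥

Result: YES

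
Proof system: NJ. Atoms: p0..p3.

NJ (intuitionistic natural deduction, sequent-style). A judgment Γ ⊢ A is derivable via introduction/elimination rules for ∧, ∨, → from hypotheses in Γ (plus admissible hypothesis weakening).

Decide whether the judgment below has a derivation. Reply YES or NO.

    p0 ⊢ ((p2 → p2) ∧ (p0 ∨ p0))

Derivation (root first):
[∧I] p0 ⊢ ((p2 → p2) ∧ (p0 ∨ p0))
  [→I]  ⊢ (p2 → p2)
    [Ax] p2 ⊢ p2
  [∨I₂] p0 ⊢ (p0 ∨ p0)
    [Ax] p0 ⊢ p0

Result: YES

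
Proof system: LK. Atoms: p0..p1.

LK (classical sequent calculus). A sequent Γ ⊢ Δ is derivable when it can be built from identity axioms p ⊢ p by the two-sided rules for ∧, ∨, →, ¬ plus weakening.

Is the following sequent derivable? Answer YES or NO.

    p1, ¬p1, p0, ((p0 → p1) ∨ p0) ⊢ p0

Proof tree:
[∨L] p1, ¬p1, p0, ((p0 → p1) ∨ p0) ⊢ p0
  [→L] p1, ¬p1, p0, (p0 → p1) ⊢ 
    [Ax] p0 ⊢ p0
    [WL] p1, ¬p1, p1 ⊢ 
      [¬L] p1, ¬p1 ⊢ 
        [Ax] p1 ⊢ p1
  [Ax] p0 ⊢ p0

Result: YES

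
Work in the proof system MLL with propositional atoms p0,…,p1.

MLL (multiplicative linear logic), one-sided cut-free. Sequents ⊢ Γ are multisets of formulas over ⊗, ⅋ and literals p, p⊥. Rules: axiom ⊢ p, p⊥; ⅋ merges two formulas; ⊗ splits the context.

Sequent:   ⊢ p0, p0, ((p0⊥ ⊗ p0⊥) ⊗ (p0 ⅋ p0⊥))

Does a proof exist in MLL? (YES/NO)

Derivation trace:
[⊗]  ⊢ p0, p0, ((p0⊥ ⊗ p0⊥) ⊗ (p0 ⅋ p0⊥))
  [⊗]  ⊢ p0, p0, (p0⊥ ⊗ p0⊥)
    [Ax]  ⊢ p0, p0⊥
    [Ax]  ⊢ p0, p0⊥
  [⅋]  ⊢ (p0 ⅋ p0⊥)
    [Ax]  ⊢ p0, p0⊥

Result: YES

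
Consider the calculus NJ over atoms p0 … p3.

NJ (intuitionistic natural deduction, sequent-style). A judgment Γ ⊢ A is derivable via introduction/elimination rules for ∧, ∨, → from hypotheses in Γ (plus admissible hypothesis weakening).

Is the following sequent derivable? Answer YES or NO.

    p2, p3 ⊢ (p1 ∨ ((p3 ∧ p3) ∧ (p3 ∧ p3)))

Proof tree:
[∨I₂] p2, p3 ⊢ (p1 ∨ ((p3 ∧ p3) ∧ (p3 ∧ p3)))
  [∧I] p2, p3 ⊢ ((p3 ∧ p3) ∧ (p3 ∧ p3))
    [Wk] p3, p2 ⊢ (p3 ∧ p3)
      [∧I] p3 ⊢ (p3 ∧ p3)
        [Ax] p3 ⊢ p3
        [Ax] p3 ⊢ p3
    [∧I] p3 ⊢ (p3 ∧ p3)
      [Ax] p3 ⊢ p3
      [Ax] p3 ⊢ p3

Result: YES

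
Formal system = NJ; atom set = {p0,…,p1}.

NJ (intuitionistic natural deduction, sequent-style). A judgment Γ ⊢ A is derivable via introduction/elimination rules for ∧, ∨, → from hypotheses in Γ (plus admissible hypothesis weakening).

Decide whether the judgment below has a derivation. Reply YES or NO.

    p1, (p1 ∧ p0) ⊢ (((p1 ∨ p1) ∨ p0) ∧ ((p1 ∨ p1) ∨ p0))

Derivation trace:
[Wk] p1, (p1 ∧ p0) ⊢ (((p1 ∨ p1) ∨ p0) ∧ ((p1 ∨ p1) ∨ p0))
  [∧I] p1 ⊢ (((p1 ∨ p1) ∨ p0) ∧ ((p1 ∨ p1) ∨ p0))
    [∨I₁] p1 ⊢ ((p1 ∨ p1) ∨ p0)
      [∨I₁] p1 ⊢ (p1 ∨ p1)
        [Ax] p1 ⊢ p1
    [∨I₁] p1 ⊢ ((p1 ∨ p1) ∨ p0)
      [∨I₁] p1 ⊢ (p1 ∨ p1)
        [Ax] p1 ⊢ p1

Result: YES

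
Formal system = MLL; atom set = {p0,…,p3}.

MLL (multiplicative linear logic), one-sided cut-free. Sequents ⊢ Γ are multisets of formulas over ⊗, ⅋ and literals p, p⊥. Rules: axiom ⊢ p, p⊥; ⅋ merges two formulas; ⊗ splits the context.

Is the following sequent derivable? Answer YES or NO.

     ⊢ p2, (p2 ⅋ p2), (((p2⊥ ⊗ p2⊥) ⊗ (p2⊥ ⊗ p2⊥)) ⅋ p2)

Derivation (root first):
[⅋]  ⊢ p2, (p2 ⅋ p2), (((p2⊥ ⊗ p2⊥) ⊗ (p2⊥ ⊗ p2⊥)) ⅋ p2)
  [⅋]  ⊢ p2, p2, ((p2⊥ ⊗ p2⊥) ⊗ (p2⊥ ⊗ p2⊥)), (p2 ⅋ p2)
    [⊗]  ⊢ p2, p2, p2, p2, ((p2⊥ ⊗ p2⊥) ⊗ (p2⊥ ⊗ p2⊥))
      [⊗]  ⊢ p2, p2, (p2⊥ ⊗ p2⊥)
        [Ax]  ⊢ p2, p2⊥
        [Ax]  ⊢ p2, p2⊥
      [⊗]  ⊢ p2, p2, (p2⊥ ⊗ p2⊥)
        [Ax]  ⊢ p2, p2⊥
        [Ax]  ⊢ p2, p2⊥

Result: YES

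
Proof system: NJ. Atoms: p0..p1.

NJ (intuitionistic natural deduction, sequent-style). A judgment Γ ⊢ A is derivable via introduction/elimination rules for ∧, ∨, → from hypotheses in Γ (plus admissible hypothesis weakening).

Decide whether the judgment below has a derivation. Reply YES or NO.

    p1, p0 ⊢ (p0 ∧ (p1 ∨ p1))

Proof tree:
[∧I] p1, p0 ⊢ (p0 ∧ (p1 ∨ p1))
  [Ax] p0 ⊢ p0
  [∨I₂] p1 ⊢ (p1 ∨ p1)
    [Ax] p1 ⊢ p1

Result: YES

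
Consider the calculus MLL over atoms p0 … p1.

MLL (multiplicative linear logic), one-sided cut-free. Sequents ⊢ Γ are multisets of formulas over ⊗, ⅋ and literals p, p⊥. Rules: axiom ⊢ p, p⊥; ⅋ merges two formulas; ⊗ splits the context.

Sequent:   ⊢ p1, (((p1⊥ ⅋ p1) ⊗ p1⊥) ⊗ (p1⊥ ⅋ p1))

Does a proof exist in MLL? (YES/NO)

Proof tree:
[⊗]  ⊢ p1, (((p1⊥ ⅋ p1) ⊗ p1⊥) ⊗ (p1⊥ ⅋ p1))
  [⊗]  ⊢ p1, ((p1⊥ ⅋ p1) ⊗ p1⊥)
    [⅋]  ⊢ (p1⊥ ⅋ p1)
      [Ax]  ⊢ p1, p1⊥
    [Ax]  ⊢ p1, p1⊥
  [⅋]  ⊢ (p1⊥ ⅋ p1)
    [Ax]  ⊢ p1, p1⊥

Result: YES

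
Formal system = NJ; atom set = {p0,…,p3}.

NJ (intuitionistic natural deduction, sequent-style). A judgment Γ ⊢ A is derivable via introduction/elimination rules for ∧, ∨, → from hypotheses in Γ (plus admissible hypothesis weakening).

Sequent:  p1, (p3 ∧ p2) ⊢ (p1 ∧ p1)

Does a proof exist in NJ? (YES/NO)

Derivation trace:
[Wk] p1, (p3 ∧ p2) ⊢ (p1 ∧ p1)
  [∧I] p1 ⊢ (p1 ∧ p1)
    [Ax] p1 ⊢ p1
    [Ax] p1 ⊢ p1

Result: YES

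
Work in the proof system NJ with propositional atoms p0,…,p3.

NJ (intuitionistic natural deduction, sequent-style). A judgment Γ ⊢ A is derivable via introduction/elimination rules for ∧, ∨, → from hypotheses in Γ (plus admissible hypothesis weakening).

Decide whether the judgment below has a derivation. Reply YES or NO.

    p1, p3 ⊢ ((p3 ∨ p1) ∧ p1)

Derivation (root first):
[∧I] p1, p3 ⊢ ((p3 ∨ p1) ∧ p1)
  [∨I₁] p3 ⊢ (p3 ∨ p1)
    [Ax] p3 ⊢ p3
  [Ax] p1 ⊢ p1

Result: YES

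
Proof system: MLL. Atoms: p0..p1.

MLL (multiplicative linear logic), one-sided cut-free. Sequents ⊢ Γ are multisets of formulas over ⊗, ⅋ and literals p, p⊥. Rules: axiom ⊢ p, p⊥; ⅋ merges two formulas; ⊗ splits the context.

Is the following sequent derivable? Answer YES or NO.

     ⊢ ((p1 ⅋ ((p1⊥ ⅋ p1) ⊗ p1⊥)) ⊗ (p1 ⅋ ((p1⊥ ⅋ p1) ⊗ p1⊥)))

Derivation trace:
[⊗]  ⊢ ((p1 ⅋ ((p1⊥ ⅋ p1) ⊗ p1⊥)) ⊗ (p1 ⅋ ((p1⊥ ⅋ p1) ⊗ p1⊥)))
  [⅋]  ⊢ (p1 ⅋ ((p1⊥ ⅋ p1) ⊗ p1⊥))
    [⊗]  ⊢ p1, ((p1⊥ ⅋ p1) ⊗ p1⊥)
      [⅋]  ⊢ (p1⊥ ⅋ p1)
        [Ax]  ⊢ p1, p1⊥
      [Ax]  ⊢ p1, p1⊥
  [⅋]  ⊢ (p1 ⅋ ((p1⊥ ⅋ p1) ⊗ p1⊥))
    [⊗]  ⊢ p1, ((p1⊥ ⅋ p1) ⊗ p1⊥)
      [⅋]  ⊢ (p1⊥ ⅋ p1)
        [Ax]  ⊢ p1, p1⊥
      [Ax]  ⊢ p1, p1⊥

Result: YES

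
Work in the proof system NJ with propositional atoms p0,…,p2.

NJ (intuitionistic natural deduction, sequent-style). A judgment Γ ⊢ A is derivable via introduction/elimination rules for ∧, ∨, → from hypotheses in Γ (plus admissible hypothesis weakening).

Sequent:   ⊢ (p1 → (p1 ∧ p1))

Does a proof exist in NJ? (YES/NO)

Derivation (root first):
[→I]  ⊢ (p1 → (p1 ∧ p1))
  [∧I] p1 ⊢ (p1 ∧ p1)
    [Ax] p1 ⊢ p1
    [Ax] p1 ⊢ p1

Result: YES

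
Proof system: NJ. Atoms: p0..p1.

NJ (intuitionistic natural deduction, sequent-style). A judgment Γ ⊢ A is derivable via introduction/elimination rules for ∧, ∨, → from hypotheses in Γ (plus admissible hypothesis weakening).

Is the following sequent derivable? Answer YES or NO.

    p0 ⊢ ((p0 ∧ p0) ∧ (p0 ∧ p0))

Proof tree:
[∧I] p0 ⊢ ((p0 ∧ p0) ∧ (p0 ∧ p0))
  [∧I] p0 ⊢ (p0 ∧ p0)
    [Ax] p0 ⊢ p0
    [Ax] p0 ⊢ p0
  [∧I] p0 ⊢ (p0 ∧ p0)
    [Ax] p0 ⊢ p0
    [Ax] p0 ⊢ p0

Result: YES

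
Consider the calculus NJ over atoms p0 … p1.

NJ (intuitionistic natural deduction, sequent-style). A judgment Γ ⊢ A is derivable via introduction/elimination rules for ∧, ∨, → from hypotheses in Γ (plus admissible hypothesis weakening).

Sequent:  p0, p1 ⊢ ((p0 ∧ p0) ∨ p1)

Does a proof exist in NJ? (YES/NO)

Derivation trace:
[∨I₁] p0, p1 ⊢ ((p0 ∧ p0) ∨ p1)
  [Wk] p0, p1 ⊢ (p0 ∧ p0)
    [∧I] p0 ⊢ (p0 ∧ p0)
      [Ax] p0 ⊢ p0
      [Ax] p0 ⊢ p0

Result: YES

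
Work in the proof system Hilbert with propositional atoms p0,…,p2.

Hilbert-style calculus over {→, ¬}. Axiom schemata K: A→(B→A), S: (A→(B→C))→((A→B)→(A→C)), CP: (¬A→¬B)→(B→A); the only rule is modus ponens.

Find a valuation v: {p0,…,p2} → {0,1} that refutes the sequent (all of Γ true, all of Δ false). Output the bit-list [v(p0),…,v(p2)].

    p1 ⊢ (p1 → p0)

Truth-table refutation:
  v=000: Γ:[p1=F] Δ:[(p1 → p0)=T] refutes=False
  v=001: Γ:[p1=F] Δ:[(p1 → p0)=T] refutes=False
  v=010: Γ:[p1=T] Δ:[(p1 → p0)=F] refutes=True  ← countermodel

Result: [0, 1, 0]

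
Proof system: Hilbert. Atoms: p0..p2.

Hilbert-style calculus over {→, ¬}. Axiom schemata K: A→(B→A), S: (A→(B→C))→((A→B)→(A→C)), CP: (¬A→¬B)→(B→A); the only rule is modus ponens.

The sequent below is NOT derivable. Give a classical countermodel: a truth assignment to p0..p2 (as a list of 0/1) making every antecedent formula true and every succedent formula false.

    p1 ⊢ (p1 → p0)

Search for a countermodel by truth-table:
  v=000: Γ:[p1=F] Δ:[(p1 → p0)=T] refutes=False
  v=001: Γ:[p1=F] Δ:[(p1 → p0)=T] refutes=False
  v=010: Γ:[p1=T] Δ:[(p1 → p0)=F] refutes=True  ← countermodel

Result: [0, 1, 0]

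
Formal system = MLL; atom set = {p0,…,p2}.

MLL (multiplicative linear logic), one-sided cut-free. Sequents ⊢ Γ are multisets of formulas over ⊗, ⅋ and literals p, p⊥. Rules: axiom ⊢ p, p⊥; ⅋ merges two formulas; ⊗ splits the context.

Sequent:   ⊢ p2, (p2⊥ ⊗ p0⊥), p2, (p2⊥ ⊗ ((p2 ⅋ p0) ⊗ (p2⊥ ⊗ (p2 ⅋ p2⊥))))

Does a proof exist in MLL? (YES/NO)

Derivation trace:
[⊗]  ⊢ p2, (p2⊥ ⊗ p0⊥), p2, (p2⊥ ⊗ ((p2 ⅋ p0) ⊗ (p2⊥ ⊗ (p2 ⅋ p2⊥))))
  [Ax]  ⊢ p2, p2⊥
  [⊗]  ⊢ (p2⊥ ⊗ p0⊥), p2, ((p2 ⅋ p0) ⊗ (p2⊥ ⊗ (p2 ⅋ p2⊥)))
    [⅋]  ⊢ (p2⊥ ⊗ p0⊥), (p2 ⅋ p0)
      [⊗]  ⊢ p2, p0, (p2⊥ ⊗ p0⊥)
        [Ax]  ⊢ p2, p2⊥
        [Ax]  ⊢ p0, p0⊥
    [⊗]  ⊢ p2, (p2⊥ ⊗ (p2 ⅋ p2⊥))
      [Ax]  ⊢ p2, p2⊥
      [⅋]  ⊢ (p2 ⅋ p2⊥)
        [Ax]  ⊢ p2, p2⊥

Result: YES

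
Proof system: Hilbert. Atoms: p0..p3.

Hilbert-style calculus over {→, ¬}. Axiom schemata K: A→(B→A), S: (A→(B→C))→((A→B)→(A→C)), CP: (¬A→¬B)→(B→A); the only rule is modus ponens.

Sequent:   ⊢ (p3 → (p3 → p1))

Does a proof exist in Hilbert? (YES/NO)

Enumerate valuations to refute Γ ⊢ Δ:
  v=0000: Γ:[] Δ:[(p3 → (p3 → p1))=T] refutes=False
  v=0001: Γ:[] Δ:[(p3 → (p3 → p1))=F] refutes=True  ← countermodel

Result: NO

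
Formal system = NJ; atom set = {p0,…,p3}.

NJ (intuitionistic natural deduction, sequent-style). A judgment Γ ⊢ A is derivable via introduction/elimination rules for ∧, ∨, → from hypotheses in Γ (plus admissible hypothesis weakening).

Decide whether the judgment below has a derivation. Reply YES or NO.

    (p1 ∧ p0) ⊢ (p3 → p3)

Derivation (root first):
[→I] (p1 ∧ p0) ⊢ (p3 → p3)
  [Wk] p3, (p1 ∧ p0) ⊢ p3
    [Ax] p3 ⊢ p3

Result: YES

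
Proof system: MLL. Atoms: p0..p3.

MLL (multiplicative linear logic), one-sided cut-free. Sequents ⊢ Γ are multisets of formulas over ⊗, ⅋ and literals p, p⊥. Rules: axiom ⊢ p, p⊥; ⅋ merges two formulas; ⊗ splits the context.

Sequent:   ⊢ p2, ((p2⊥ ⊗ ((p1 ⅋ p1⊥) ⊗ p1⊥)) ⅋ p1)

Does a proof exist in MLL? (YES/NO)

Proof tree:
[⅋]  ⊢ p2, ((p2⊥ ⊗ ((p1 ⅋ p1⊥) ⊗ p1⊥)) ⅋ p1)
  [⊗]  ⊢ p2, p1, (p2⊥ ⊗ ((p1 ⅋ p1⊥) ⊗ p1⊥))
    [Ax]  ⊢ p2, p2⊥
    [⊗]  ⊢ p1, ((p1 ⅋ p1⊥) ⊗ p1⊥)
      [⅋]  ⊢ (p1 ⅋ p1⊥)
        [Ax]  ⊢ p1, p1⊥
      [Ax]  ⊢ p1, p1⊥

Result: YES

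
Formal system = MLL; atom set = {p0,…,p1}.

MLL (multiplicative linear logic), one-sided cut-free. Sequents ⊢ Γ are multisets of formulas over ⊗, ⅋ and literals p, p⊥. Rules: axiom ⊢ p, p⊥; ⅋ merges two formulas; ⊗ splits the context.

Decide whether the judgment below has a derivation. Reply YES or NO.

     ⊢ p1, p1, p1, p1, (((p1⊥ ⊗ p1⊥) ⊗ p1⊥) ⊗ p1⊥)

Derivation trace:
[⊗]  ⊢ p1, p1, p1, p1, (((p1⊥ ⊗ p1⊥) ⊗ p1⊥) ⊗ p1⊥)
  [⊗]  ⊢ p1, p1, p1, ((p1⊥ ⊗ p1⊥) ⊗ p1⊥)
    [⊗]  ⊢ p1, p1, (p1⊥ ⊗ p1⊥)
      [Ax]  ⊢ p1, p1⊥
      [Ax]  ⊢ p1, p1⊥
    [Ax]  ⊢ p1, p1⊥
  [Ax]  ⊢ p1, p1⊥

Result: YES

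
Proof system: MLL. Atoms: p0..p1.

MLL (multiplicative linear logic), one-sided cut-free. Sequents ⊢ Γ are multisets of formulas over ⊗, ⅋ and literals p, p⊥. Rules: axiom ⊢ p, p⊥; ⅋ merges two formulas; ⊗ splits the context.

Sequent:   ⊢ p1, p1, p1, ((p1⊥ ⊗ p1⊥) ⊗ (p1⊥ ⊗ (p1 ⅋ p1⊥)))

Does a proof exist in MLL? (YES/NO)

Derivation (root first):
[⊗]  ⊢ p1, p1, p1, ((p1⊥ ⊗ p1⊥) ⊗ (p1⊥ ⊗ (p1 ⅋ p1⊥)))
  [⊗]  ⊢ p1, p1, (p1⊥ ⊗ p1⊥)
    [Ax]  ⊢ p1, p1⊥
    [Ax]  ⊢ p1, p1⊥
  [⊗]  ⊢ p1, (p1⊥ ⊗ (p1 ⅋ p1⊥))
    [Ax]  ⊢ p1, p1⊥
    [⅋]  ⊢ (p1 ⅋ p1⊥)
      [Ax]  ⊢ p1, p1⊥

Result: YES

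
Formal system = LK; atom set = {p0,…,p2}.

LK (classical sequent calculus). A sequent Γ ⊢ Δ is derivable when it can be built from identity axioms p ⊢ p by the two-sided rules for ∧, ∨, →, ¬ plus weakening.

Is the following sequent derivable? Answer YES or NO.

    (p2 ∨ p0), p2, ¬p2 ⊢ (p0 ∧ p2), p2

Proof tree:
[¬L] (p2 ∨ p0), p2, ¬p2 ⊢ (p0 ∧ p2), p2
  [WR] (p2 ∨ p0), p2 ⊢ p2, (p0 ∧ p2), p2
    [∧R] (p2 ∨ p0), p2 ⊢ p2, (p0 ∧ p2)
      [∨L] (p2 ∨ p0) ⊢ p2, p0
        [Ax] p2 ⊢ p2
        [Ax] p0 ⊢ p0
      [Ax] p2 ⊢ p2

Result: YES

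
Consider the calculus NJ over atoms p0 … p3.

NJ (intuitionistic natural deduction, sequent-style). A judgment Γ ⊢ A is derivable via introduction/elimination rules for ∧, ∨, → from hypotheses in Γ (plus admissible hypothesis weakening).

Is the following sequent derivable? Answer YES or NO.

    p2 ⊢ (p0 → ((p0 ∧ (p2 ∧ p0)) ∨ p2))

Proof tree:
[→I] p2 ⊢ (p0 → ((p0 ∧ (p2 ∧ p0)) ∨ p2))
  [∨I₁] p2, p0 ⊢ ((p0 ∧ (p2 ∧ p0)) ∨ p2)
    [∧I] p2, p0 ⊢ (p0 ∧ (p2 ∧ p0))
      [Ax] p0 ⊢ p0
      [∧I] p2, p0 ⊢ (p2 ∧ p0)
        [Ax] p2 ⊢ p2
        [Ax] p0 ⊢ p0

Result: YES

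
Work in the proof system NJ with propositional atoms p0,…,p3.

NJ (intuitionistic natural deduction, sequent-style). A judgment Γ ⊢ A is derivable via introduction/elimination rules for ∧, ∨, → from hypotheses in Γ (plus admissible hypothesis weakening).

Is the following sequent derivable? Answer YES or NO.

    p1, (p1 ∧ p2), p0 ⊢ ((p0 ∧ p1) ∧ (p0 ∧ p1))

Proof tree:
[∧I] p1, (p1 ∧ p2), p0 ⊢ ((p0 ∧ p1) ∧ (p0 ∧ p1))
  [Wk] p1, p0, (p1 ∧ p2), p1 ⊢ (p0 ∧ p1)
    [Wk] p1, p0, (p1 ∧ p2) ⊢ (p0 ∧ p1)
      [∧I] p1, p0 ⊢ (p0 ∧ p1)
        [Ax] p0 ⊢ p0
        [Ax] p1 ⊢ p1
  [Wk] p1, p0, (p1 ∧ p2) ⊢ (p0 ∧ p1)
    [∧I] p1, p0 ⊢ (p0 ∧ p1)
      [Ax] p0 ⊢ p0
      [Ax] p1 ⊢ p1

Result: YES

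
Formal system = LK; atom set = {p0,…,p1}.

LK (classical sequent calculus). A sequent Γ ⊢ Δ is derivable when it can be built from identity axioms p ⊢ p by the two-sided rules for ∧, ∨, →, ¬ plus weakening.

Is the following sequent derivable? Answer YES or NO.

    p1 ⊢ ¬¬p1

Derivation trace:
[¬R] p1 ⊢ ¬¬p1
  [¬L] p1, ¬p1 ⊢ 
    [Ax] p1 ⊢ p1

Result: YES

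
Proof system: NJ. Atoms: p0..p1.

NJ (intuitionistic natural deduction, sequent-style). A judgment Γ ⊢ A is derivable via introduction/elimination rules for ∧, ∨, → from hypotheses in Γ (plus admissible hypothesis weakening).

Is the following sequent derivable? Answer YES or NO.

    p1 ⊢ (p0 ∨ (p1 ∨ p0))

Derivation trace:
[∨I₂] p1 ⊢ (p0 ∨ (p1 ∨ p0))
  [∨I₁] p1 ⊢ (p1 ∨ p0)
    [Ax] p1 ⊢ p1

Result: YES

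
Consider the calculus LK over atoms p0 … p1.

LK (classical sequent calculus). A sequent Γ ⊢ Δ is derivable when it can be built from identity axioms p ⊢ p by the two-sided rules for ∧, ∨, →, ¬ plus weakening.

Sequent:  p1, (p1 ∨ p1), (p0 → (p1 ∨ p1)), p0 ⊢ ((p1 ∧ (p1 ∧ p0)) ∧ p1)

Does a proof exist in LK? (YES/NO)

Proof tree:
[∧R] p1, (p1 ∨ p1), (p0 → (p1 ∨ p1)), p0 ⊢ ((p1 ∧ (p1 ∧ p0)) ∧ p1)
  [∧R] p1, (p0 → (p1 ∨ p1)), p0 ⊢ (p1 ∧ (p1 ∧ p0))
    [→L] p0, (p0 → (p1 ∨ p1)) ⊢ p1
      [Ax] p0 ⊢ p0
      [∨L] (p1 ∨ p1) ⊢ p1
        [Ax] p1 ⊢ p1
        [Ax] p1 ⊢ p1
    [∧R] p1, p0 ⊢ (p1 ∧ p0)
      [Ax] p1 ⊢ p1
      [Ax] p0 ⊢ p0
  [∨L] (p1 ∨ p1) ⊢ p1
    [Ax] p1 ⊢ p1
    [Ax] p1 ⊢ p1

Result: YES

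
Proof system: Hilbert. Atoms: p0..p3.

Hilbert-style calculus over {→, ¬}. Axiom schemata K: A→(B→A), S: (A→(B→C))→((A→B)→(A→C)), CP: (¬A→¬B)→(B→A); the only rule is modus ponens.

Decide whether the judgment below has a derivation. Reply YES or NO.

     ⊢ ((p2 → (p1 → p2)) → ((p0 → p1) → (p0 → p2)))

Truth-table refutation:
  v=0000: Γ:[] Δ:[((p2 → (p1 → p2)) → ((p0 → p1) → (p0 → p2)))=T] refutes=False
  v=0001: Γ:[] Δ:[((p2 → (p1 → p2)) → ((p0 → p1) → (p0 → p2)))=T] refutes=False
  v=0010: Γ:[] Δ:[((p2 → (p1 → p2)) → ((p0 → p1) → (p0 → p2)))=T] refutes=False
  v=0011: Γ:[] Δ:[((p2 → (p1 → p2)) → ((p0 → p1) → (p0 → p2)))=T] refutes=False
  v=0100: Γ:[] Δ:[((p2 → (p1 → p2)) → ((p0 → p1) → (p0 → p2)))=T] refutes=False
  v=0101: Γ:[] Δ:[((p2 → (p1 → p2)) → ((p0 → p1) → (p0 → p2)))=T] refutes=False
  v=0110: Γ:[] Δ:[((p2 → (p1 → p2)) → ((p0 → p1) → (p0 → p2)))=T] refutes=False
  v=0111: Γ:[] Δ:[((p2 → (p1 → p2)) → ((p0 → p1) → (p0 → p2)))=T] refutes=False
  v=1000: Γ:[] Δ:[((p2 → (p1 → p2)) → ((p0 → p1) → (p0 → p2)))=T] refutes=False
  v=1001: Γ:[] Δ:[((p2 → (p1 → p2)) → ((p0 → p1) → (p0 → p2)))=T] refutes=False
  v=1010: Γ:[] Δ:[((p2 → (p1 → p2)) → ((p0 → p1) → (p0 → p2)))=T] refutes=False
  v=1011: Γ:[] Δ:[((p2 → (p1 → p2)) → ((p0 → p1) → (p0 → p2)))=T] refutes=False
  v=1100: Γ:[] Δ:[((p2 → (p1 → p2)) → ((p0 → p1) → (p0 → p2)))=F] refutes=True  ← countermodel

Result: NO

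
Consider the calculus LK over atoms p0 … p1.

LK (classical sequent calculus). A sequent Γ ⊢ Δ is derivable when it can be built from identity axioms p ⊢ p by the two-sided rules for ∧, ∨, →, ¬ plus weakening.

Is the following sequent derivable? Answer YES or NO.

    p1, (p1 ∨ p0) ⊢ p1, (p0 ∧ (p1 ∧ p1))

Derivation trace:
[∨L] p1, (p1 ∨ p0) ⊢ p1, (p0 ∧ (p1 ∧ p1))
  [Ax] p1 ⊢ p1
  [∧R] p1, p0 ⊢ (p0 ∧ (p1 ∧ p1))
    [Ax] p0 ⊢ p0
    [∧R] p1 ⊢ (p1 ∧ p1)
      [Ax] p1 ⊢ p1
      [Ax] p1 ⊢ p1

Result: YES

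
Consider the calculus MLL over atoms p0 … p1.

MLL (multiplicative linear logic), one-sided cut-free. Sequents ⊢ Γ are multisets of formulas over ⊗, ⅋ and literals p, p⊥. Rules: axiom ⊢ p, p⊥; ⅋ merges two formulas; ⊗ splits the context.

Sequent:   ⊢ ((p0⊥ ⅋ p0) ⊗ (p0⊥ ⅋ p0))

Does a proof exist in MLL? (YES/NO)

Derivation trace:
[⊗]  ⊢ ((p0⊥ ⅋ p0) ⊗ (p0⊥ ⅋ p0))
  [⅋]  ⊢ (p0⊥ ⅋ p0)
    [Ax]  ⊢ p0, p0⊥
  [⅋]  ⊢ (p0⊥ ⅋ p0)
    [Ax]  ⊢ p0, p0⊥

Result: YES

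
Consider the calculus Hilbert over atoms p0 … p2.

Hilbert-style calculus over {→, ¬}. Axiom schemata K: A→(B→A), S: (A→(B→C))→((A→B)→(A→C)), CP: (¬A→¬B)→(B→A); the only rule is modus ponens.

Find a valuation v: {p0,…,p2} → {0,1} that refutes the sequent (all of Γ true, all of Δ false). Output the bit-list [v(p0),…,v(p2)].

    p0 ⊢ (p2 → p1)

Search for a countermodel by truth-table:
  v=000: Γ:[p0=F] Δ:[(p2 → p1)=T] refutes=False
  v=001: Γ:[p0=F] Δ:[(p2 → p1)=F] refutes=False
  v=010: Γ:[p0=F] Δ:[(p2 → p1)=T] refutes=False
  v=011: Γ:[p0=F] Δ:[(p2 → p1)=T] refutes=False
  v=100: Γ:[p0=T] Δ:[(p2 → p1)=T] refutes=False
  v=101: Γ:[p0=T] Δ:[(p2 → p1)=F] refutes=True  ← countermodel

Result: [1, 0, 1]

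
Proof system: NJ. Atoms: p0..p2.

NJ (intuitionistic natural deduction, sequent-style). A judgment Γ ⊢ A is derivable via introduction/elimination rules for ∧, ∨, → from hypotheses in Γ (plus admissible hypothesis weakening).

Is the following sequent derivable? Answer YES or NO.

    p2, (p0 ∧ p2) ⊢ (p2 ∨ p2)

Proof tree:
[∨I₁] p2, (p0 ∧ p2) ⊢ (p2 ∨ p2)
  [Wk] p2, (p0 ∧ p2) ⊢ p2
    [Ax] p2 ⊢ p2

Result: YES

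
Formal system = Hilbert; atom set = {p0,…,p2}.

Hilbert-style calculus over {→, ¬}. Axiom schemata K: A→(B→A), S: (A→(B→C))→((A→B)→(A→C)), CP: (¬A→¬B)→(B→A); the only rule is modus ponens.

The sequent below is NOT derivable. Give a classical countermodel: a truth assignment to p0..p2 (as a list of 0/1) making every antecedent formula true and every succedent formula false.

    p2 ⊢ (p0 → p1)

Search for a countermodel by truth-table:
  v=000: Γ:[p2=F] Δ:[(p0 → p1)=T] refutes=False
  v=001: Γ:[p2=T] Δ:[(p0 → p1)=T] refutes=False
  v=010: Γ:[p2=F] Δ:[(p0 → p1)=T] refutes=False
  v=011: Γ:[p2=T] Δ:[(p0 → p1)=T] refutes=False
  v=100: Γ:[p2=F] Δ:[(p0 → p1)=F] refutes=False
  v=101: Γ:[p2=T] Δ:[(p0 → p1)=F] refutes=True  ← countermodel

Result: [1, 0, 1]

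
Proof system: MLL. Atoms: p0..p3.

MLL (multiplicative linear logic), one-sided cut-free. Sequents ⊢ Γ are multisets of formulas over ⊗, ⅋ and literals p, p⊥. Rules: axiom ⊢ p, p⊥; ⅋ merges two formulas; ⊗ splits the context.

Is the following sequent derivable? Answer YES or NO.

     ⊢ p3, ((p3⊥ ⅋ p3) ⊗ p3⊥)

Derivation (root first):
[⊗]  ⊢ p3, ((p3⊥ ⅋ p3) ⊗ p3⊥)
  [⅋]  ⊢ (p3⊥ ⅋ p3)
    [Ax]  ⊢ p3, p3⊥
  [Ax]  ⊢ p3, p3⊥

Result: YES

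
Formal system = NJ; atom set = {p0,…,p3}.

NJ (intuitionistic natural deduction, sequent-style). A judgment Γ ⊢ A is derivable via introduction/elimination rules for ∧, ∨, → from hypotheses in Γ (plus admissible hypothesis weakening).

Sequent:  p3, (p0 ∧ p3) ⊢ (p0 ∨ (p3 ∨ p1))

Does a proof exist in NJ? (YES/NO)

Proof tree:
[Wk] p3, (p0 ∧ p3) ⊢ (p0 ∨ (p3 ∨ p1))
  [∨I₂] p3 ⊢ (p0 ∨ (p3 ∨ p1))
    [∨I₁] p3 ⊢ (p3 ∨ p1)
      [Ax] p3 ⊢ p3

Result: YES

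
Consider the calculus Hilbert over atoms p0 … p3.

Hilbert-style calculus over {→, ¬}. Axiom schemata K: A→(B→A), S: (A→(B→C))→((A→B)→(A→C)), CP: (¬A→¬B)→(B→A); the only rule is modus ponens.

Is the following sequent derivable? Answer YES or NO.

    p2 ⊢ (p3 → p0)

Truth-table refutation:
  v=0000: Γ:[p2=F] Δ:[(p3 → p0)=T] refutes=False
  v=0001: Γ:[p2=F] Δ:[(p3 → p0)=F] refutes=False
  v=0010: Γ:[p2=T] Δ:[(p3 → p0)=T] refutes=False
  v=0011: Γ:[p2=T] Δ:[(p3 → p0)=F] refutes=True  ← countermodel

Result: NO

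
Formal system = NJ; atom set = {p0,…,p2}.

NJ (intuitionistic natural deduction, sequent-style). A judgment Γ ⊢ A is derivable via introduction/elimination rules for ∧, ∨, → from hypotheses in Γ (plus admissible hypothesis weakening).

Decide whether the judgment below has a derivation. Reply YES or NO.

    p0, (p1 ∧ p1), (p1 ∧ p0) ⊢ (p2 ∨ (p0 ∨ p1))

Proof tree:
[Wk] p0, (p1 ∧ p1), (p1 ∧ p0) ⊢ (p2 ∨ (p0 ∨ p1))
  [∨I₂] p0, (p1 ∧ p1) ⊢ (p2 ∨ (p0 ∨ p1))
    [Wk] p0, (p1 ∧ p1) ⊢ (p0 ∨ p1)
      [∨I₁] p0 ⊢ (p0 ∨ p1)
        [Ax] p0 ⊢ p0

Result: YES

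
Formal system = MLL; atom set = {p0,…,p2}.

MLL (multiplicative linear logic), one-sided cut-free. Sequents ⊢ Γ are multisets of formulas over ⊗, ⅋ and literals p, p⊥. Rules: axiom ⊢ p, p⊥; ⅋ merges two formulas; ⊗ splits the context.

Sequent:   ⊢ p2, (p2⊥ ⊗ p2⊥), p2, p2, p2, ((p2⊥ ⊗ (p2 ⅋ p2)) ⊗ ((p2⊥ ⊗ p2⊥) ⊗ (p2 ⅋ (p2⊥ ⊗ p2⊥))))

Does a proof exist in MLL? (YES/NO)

Derivation (root first):
[⊗]  ⊢ p2, (p2⊥ ⊗ p2⊥), p2, p2, p2, ((p2⊥ ⊗ (p2 ⅋ p2)) ⊗ ((p2⊥ ⊗ p2⊥) ⊗ (p2 ⅋ (p2⊥ ⊗ p2⊥))))
  [⊗]  ⊢ p2, (p2⊥ ⊗ p2⊥), (p2⊥ ⊗ (p2 ⅋ p2))
    [Ax]  ⊢ p2, p2⊥
    [⅋]  ⊢ (p2⊥ ⊗ p2⊥), (p2 ⅋ p2)
      [⊗]  ⊢ p2, p2, (p2⊥ ⊗ p2⊥)
        [Ax]  ⊢ p2, p2⊥
        [Ax]  ⊢ p2, p2⊥
  [⊗]  ⊢ p2, p2, p2, ((p2⊥ ⊗ p2⊥) ⊗ (p2 ⅋ (p2⊥ ⊗ p2⊥)))
    [⊗]  ⊢ p2, p2, (p2⊥ ⊗ p2⊥)
      [Ax]  ⊢ p2, p2⊥
      [Ax]  ⊢ p2, p2⊥
    [⅋]  ⊢ p2, (p2 ⅋ (p2⊥ ⊗ p2⊥))
      [⊗]  ⊢ p2, p2, (p2⊥ ⊗ p2⊥)
        [Ax]  ⊢ p2, p2⊥
        [Ax]  ⊢ p2, p2⊥

Result: YES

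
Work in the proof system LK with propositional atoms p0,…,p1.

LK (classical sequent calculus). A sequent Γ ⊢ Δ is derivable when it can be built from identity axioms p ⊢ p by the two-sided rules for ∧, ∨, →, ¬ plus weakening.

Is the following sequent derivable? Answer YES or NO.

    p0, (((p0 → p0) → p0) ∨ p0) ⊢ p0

Derivation trace:
[∨L] p0, (((p0 → p0) → p0) ∨ p0) ⊢ p0
  [→L] p0, ((p0 → p0) → p0) ⊢ p0
    [→R]  ⊢ (p0 → p0)
      [Ax] p0 ⊢ p0
    [WL] p0, p0 ⊢ p0
      [Ax] p0 ⊢ p0
  [Ax] p0 ⊢ p0

Result: YES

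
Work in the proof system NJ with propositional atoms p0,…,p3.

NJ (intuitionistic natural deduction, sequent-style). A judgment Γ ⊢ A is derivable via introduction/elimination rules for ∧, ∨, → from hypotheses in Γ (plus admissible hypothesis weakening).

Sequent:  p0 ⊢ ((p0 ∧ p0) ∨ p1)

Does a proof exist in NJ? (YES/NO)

Derivation (root first):
[∨I₁] p0 ⊢ ((p0 ∧ p0) ∨ p1)
  [∧I] p0 ⊢ (p0 ∧ p0)
    [Ax] p0 ⊢ p0
    [Ax] p0 ⊢ p0

Result: YES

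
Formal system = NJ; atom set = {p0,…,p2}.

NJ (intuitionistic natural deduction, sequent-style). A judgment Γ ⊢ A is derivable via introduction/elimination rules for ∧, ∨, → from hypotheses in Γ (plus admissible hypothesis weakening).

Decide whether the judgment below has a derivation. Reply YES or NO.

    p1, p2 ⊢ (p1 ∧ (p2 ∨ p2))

Proof tree:
[∧I] p1, p2 ⊢ (p1 ∧ (p2 ∨ p2))
  [Ax] p1 ⊢ p1
  [∨I₂] p2 ⊢ (p2 ∨ p2)
    [Ax] p2 ⊢ p2

Result: YES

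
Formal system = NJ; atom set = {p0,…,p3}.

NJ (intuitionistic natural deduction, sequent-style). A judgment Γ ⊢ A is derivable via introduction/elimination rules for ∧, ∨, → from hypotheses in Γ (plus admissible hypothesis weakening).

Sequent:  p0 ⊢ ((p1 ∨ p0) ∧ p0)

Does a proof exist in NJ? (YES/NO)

Derivation (root first):
[∧I] p0 ⊢ ((p1 ∨ p0) ∧ p0)
  [∨I₂] p0 ⊢ (p1 ∨ p0)
    [Ax] p0 ⊢ p0
  [Ax] p0 ⊢ p0

Result: YES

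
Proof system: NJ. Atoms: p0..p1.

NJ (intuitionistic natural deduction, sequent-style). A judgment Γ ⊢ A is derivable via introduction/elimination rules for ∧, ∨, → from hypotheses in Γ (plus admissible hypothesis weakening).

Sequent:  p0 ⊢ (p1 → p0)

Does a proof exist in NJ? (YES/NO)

Derivation (root first):
[→I] p0 ⊢ (p1 → p0)
  [Wk] p0, p1 ⊢ p0
    [Ax] p0 ⊢ p0

Result: YES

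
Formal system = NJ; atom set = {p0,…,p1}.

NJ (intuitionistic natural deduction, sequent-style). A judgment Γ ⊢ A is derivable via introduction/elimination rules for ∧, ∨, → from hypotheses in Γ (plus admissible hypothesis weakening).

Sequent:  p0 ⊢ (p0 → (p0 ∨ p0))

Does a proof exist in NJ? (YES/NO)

Proof tree:
[Wk] p0 ⊢ (p0 → (p0 ∨ p0))
  [→I]  ⊢ (p0 → (p0 ∨ p0))
    [∨I₁] p0 ⊢ (p0 ∨ p0)
      [Ax] p0 ⊢ p0

Result: YES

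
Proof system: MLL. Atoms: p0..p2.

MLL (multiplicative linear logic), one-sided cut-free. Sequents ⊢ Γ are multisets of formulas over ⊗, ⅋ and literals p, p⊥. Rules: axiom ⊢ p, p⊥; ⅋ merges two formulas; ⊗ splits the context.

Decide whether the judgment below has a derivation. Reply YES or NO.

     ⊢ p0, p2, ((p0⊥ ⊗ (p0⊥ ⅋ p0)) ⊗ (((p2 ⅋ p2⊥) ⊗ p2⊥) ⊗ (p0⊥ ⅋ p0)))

Proof tree:
[⊗]  ⊢ p0, p2, ((p0⊥ ⊗ (p0⊥ ⅋ p0)) ⊗ (((p2 ⅋ p2⊥) ⊗ p2⊥) ⊗ (p0⊥ ⅋ p0)))
  [⊗]  ⊢ p0, (p0⊥ ⊗ (p0⊥ ⅋ p0))
    [Ax]  ⊢ p0, p0⊥
    [⅋]  ⊢ (p0⊥ ⅋ p0)
      [Ax]  ⊢ p0, p0⊥
  [⊗]  ⊢ p2, (((p2 ⅋ p2⊥) ⊗ p2⊥) ⊗ (p0⊥ ⅋ p0))
    [⊗]  ⊢ p2, ((p2 ⅋ p2⊥) ⊗ p2⊥)
      [⅋]  ⊢ (p2 ⅋ p2⊥)
        [Ax]  ⊢ p2, p2⊥
      [Ax]  ⊢ p2, p2⊥
    [⅋]  ⊢ (p0⊥ ⅋ p0)
      [Ax]  ⊢ p0, p0⊥

Result: YES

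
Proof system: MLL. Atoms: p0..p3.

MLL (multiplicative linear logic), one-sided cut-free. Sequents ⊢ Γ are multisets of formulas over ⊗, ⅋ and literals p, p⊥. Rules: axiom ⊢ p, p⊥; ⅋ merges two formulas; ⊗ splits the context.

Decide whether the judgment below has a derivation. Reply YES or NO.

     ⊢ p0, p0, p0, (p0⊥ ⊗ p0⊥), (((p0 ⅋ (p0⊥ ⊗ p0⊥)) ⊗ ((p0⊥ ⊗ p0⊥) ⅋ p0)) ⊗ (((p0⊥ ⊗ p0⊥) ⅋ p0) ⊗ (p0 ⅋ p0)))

Proof tree:
[⊗]  ⊢ p0, p0, p0, (p0⊥ ⊗ p0⊥), (((p0 ⅋ (p0⊥ ⊗ p0⊥)) ⊗ ((p0⊥ ⊗ p0⊥) ⅋ p0)) ⊗ (((p0⊥ ⊗ p0⊥) ⅋ p0) ⊗ (p0 ⅋ p0)))
  [⊗]  ⊢ p0, p0, ((p0 ⅋ (p0⊥ ⊗ p0⊥)) ⊗ ((p0⊥ ⊗ p0⊥) ⅋ p0))
    [⅋]  ⊢ p0, (p0 ⅋ (p0⊥ ⊗ p0⊥))
      [⊗]  ⊢ p0, p0, (p0⊥ ⊗ p0⊥)
        [Ax]  ⊢ p0, p0⊥
        [Ax]  ⊢ p0, p0⊥
    [⅋]  ⊢ p0, ((p0⊥ ⊗ p0⊥) ⅋ p0)
      [⊗]  ⊢ p0, p0, (p0⊥ ⊗ p0⊥)
        [Ax]  ⊢ p0, p0⊥
        [Ax]  ⊢ p0, p0⊥
  [⊗]  ⊢ p0, (p0⊥ ⊗ p0⊥), (((p0⊥ ⊗ p0⊥) ⅋ p0) ⊗ (p0 ⅋ p0))
    [⅋]  ⊢ p0, ((p0⊥ ⊗ p0⊥) ⅋ p0)
      [⊗]  ⊢ p0, p0, (p0⊥ ⊗ p0⊥)
        [Ax]  ⊢ p0, p0⊥
        [Ax]  ⊢ p0, p0⊥
    [⅋]  ⊢ (p0⊥ ⊗ p0⊥), (p0 ⅋ p0)
      [⊗]  ⊢ p0, p0, (p0⊥ ⊗ p0⊥)
        [Ax]  ⊢ p0, p0⊥
        [Ax]  ⊢ p0, p0⊥

Result: YES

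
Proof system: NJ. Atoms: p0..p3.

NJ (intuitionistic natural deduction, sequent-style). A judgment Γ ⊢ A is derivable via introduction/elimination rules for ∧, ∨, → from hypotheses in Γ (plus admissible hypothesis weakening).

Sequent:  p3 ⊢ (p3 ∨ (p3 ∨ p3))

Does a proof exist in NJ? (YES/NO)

Derivation trace:
[∨I₂] p3 ⊢ (p3 ∨ (p3 ∨ p3))
  [∨I₁] p3 ⊢ (p3 ∨ p3)
    [Ax] p3 ⊢ p3

Result: YES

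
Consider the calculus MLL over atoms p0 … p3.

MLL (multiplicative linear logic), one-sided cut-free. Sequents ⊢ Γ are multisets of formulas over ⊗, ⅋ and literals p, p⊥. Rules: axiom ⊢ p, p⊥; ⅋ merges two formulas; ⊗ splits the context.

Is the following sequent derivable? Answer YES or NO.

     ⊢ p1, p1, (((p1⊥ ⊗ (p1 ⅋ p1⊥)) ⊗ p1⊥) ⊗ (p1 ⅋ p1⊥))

Derivation (root first):
[⊗]  ⊢ p1, p1, (((p1⊥ ⊗ (p1 ⅋ p1⊥)) ⊗ p1⊥) ⊗ (p1 ⅋ p1⊥))
  [⊗]  ⊢ p1, p1, ((p1⊥ ⊗ (p1 ⅋ p1⊥)) ⊗ p1⊥)
    [⊗]  ⊢ p1, (p1⊥ ⊗ (p1 ⅋ p1⊥))
      [Ax]  ⊢ p1, p1⊥
      [⅋]  ⊢ (p1 ⅋ p1⊥)
        [Ax]  ⊢ p1, p1⊥
    [Ax]  ⊢ p1, p1⊥
  [⅋]  ⊢ (p1 ⅋ p1⊥)
    [Ax]  ⊢ p1, p1⊥

Result: YES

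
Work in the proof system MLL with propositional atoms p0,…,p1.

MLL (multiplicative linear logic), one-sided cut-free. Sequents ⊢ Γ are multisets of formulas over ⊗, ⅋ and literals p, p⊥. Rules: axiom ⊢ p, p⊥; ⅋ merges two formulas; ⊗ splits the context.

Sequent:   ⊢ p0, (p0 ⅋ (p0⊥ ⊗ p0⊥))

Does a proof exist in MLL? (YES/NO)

Derivation trace:
[⅋]  ⊢ p0, (p0 ⅋ (p0⊥ ⊗ p0⊥))
  [⊗]  ⊢ p0, p0, (p0⊥ ⊗ p0⊥)
    [Ax]  ⊢ p0, p0⊥
    [Ax]  ⊢ p0, p0⊥

Result: YES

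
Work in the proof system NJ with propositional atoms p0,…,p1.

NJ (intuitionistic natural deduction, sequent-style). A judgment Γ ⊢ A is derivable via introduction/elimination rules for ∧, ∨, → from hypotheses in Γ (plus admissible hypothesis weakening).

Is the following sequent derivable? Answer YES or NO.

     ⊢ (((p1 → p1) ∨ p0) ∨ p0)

Proof tree:
[∨I₁]  ⊢ (((p1 → p1) ∨ p0) ∨ p0)
  [∨I₁]  ⊢ ((p1 → p1) ∨ p0)
    [→I]  ⊢ (p1 → p1)
      [Ax] p1 ⊢ p1

Result: YES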